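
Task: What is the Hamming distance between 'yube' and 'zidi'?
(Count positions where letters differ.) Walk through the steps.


Alignment:
Position 1: 'y' vs 'z' = DIFFER
Position 2: 'u' vs 'i' = DIFFER
Position 3: 'b' vs 'd' = DIFFER
Position 4: 'e' vs 'i' = DIFFER
Total differences: 4

4


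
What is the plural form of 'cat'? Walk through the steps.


Apply rule: Add -s. 'cat' becomes 'cats'.

cats


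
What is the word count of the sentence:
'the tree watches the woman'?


Split into words: the | tree | watches | the | woman = 5 words.

5


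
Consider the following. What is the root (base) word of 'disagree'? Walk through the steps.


Remove prefix 'dis' from 'disagree' to get root 'agree'.

agree


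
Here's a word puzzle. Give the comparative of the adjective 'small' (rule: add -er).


Apply comparative formation (add -er): 'small' -> 'smaller'.

smaller


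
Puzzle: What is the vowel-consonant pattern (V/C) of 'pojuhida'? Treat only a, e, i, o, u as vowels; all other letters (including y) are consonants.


Letter mapping: p = C, o = V, j = C, u = V, h = C, i = V, d = C, a = V.

CVCVCVCV


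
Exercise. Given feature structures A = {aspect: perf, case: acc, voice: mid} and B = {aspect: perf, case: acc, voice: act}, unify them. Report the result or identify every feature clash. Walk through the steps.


Compare features:
aspect: A=perf vs B=perf -> unified: perf
case: A=acc vs B=acc -> unified: acc
voice: A=mid vs B=act -> CLASH
Clash detected on feature 'voice' (mid vs act); unification fails.

CLASH on 'voice' (mid vs act)


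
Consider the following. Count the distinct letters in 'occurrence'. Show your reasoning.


Unique letters in 'occurrence': {c, e, n, o, r, u} = 6 distinct letters.

6


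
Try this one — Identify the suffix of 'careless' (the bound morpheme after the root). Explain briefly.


The word 'careless' = 'care' (root) + '-less' (suffix). The suffix is '-less'.

less


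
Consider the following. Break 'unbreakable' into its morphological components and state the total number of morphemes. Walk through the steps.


Step 1: Identify prefix: 'un' (meaning: not/reverse)
Step 2: Identify root: 'break'
Step 3: Identify suffix(es): 'able'
Decomposition: un- (prefix: not/reverse) + break (root) + -able (suffix: capable of)
Total morphemes: 3

3 morphemes (un- (prefix: not/reverse) + break (root) + -able (suffix: capable of))


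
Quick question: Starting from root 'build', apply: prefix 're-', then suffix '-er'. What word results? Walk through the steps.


Step 1: Add prefix 're-' to 'build' = 'rebuild'
Step 2: Add suffix '-er' to 'rebuild' = 'rebuilder'

rebuilder


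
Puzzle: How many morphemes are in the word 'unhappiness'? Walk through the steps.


Decomposition: un- (prefix) + happy (root) + -ness (suffix) = 3 morpheme(s)

3 morphemes


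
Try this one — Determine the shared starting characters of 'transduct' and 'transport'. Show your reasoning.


Compare from the start: 5 characters match: 'trans'. Mismatch at position 6: 'd' vs 'p'.

trans


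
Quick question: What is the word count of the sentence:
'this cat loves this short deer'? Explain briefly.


Split into words: this | cat | loves | this | short | deer = 6 words.

6


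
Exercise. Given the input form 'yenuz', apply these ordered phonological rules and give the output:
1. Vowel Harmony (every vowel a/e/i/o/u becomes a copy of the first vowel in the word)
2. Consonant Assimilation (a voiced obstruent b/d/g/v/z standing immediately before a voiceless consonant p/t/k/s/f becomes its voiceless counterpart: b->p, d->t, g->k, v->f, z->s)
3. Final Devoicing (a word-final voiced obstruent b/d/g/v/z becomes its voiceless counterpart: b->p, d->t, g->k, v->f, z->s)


Starting form: 'yenuz'
Rule 1: Vowel Harmony: all vowels become 'e' (matching first vowel). 'yenuz' -> 'yenez'
Rule 2: Consonant Assimilation: no voiced obstruent (b/d/g/v/z) stands immediately before a voiceless consonant (p/t/k/s/f). No change.
Rule 3: Final Devoicing: word-final voiced obstruent 'z' becomes voiceless 's'. 'yenez' -> 'yenes'
Final form: 'yenes'

yenes


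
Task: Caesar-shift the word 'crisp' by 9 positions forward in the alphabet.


Shift each letter by 9: c -> l, r -> a, i -> r, s -> b, p -> y. Result: 'larby'.

larby


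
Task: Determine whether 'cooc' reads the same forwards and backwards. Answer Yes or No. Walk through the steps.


Forward: 'cooc'
Reversed: 'cooc'
They are identical.

Yes


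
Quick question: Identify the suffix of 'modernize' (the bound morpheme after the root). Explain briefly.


The word 'modernize' = 'modern' (root) + '-ize' (suffix). The suffix is '-ize'.

ize


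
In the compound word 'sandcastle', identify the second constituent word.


Split 'sandcastle' into 'sand' + 'castle'. The second part is 'castle'.

castle


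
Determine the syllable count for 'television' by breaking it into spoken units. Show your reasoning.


Break 'television' into syllables: tel-e-vi-sion -> tel | e | vi | sion = 4 syllables

4 syllables


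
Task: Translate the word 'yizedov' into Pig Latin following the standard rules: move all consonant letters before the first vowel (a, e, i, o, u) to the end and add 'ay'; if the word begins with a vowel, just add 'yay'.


'yizedov': move consonant cluster 'y' to end and add 'ay': 'izedovyay'.

izedovyay


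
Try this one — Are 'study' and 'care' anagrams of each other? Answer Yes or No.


Sorted letters of 'study': 'dstuy'
Sorted letters of 'care': 'acer'
They do not match.

No


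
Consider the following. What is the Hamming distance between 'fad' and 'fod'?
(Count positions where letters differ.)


Alignment:
Position 1: 'f' vs 'f' = match
Position 2: 'a' vs 'o' = DIFFER
Position 3: 'd' vs 'd' = match
Total differences: 1

1


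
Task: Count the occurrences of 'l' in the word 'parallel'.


Letter 'l' in 'parallel': found at position(s) 5, 6, 8 = 3 occurrence(s).

3


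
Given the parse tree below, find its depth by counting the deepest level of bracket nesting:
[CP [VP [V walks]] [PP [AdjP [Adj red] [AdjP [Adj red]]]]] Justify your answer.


Count bracket nesting levels:
'[' at pos 0: depth = 1
'[' at pos 4: depth = 2
'[' at pos 8: depth = 3
'[' at pos 19: depth = 2
'[' at pos 23: depth = 3
'[' at pos 29: depth = 4
'[' at pos 39: depth = 4
'[' at pos 45: depth = 5
Maximum depth reached: 5

5


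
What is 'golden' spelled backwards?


Reverse 'golden' character by character: 'nedlog'.

nedlog


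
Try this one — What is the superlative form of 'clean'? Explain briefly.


Apply superlative formation (add -est): 'clean' -> 'cleanest'.

cleanest


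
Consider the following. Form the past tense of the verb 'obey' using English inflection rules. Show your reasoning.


Apply rule: Add -ed. 'obey' becomes 'obeyed'.

obeyed


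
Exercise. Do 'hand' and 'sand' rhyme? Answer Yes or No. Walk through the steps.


Rime (stressed vowel + following sounds) of 'hand': -and = /ænd/
Rime of 'sand': -and = /ænd/
/ænd/ and /ænd/ are the same ending sound, so the words rhyme.

Yes


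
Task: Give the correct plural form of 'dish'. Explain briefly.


Apply rule: Add -es (sibilant/fricative ending). 'dish' becomes 'dishes'.

dishes


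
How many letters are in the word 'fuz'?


Spell out 'fuz' and number each letter: f(1), u(2), z(3). Total: 3 letters.

3


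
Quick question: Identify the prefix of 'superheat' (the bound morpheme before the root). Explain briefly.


The word 'superheat' = 'super' (prefix) + 'heat' (root). The prefix is 'super'.

super


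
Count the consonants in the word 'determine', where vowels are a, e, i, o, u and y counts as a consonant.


Consonants in 'determine': d, t, r, m, n = 5 consonants.

5


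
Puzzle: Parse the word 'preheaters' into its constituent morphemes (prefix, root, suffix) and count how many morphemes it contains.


Step 1: Identify prefix: 'pre' (meaning: before)
Step 2: Identify root: 'heat'
Step 3: Identify suffix(es): 'er, s'
Decomposition: pre- (prefix: before) + heat (root) + -er (suffix: one who) + -s (plural)
Total morphemes: 4

4 morphemes (pre- (prefix: before) + heat (root) + -er (suffix: one who) + -s (plural))


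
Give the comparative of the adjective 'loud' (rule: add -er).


Apply comparative formation (add -er): 'loud' -> 'louder'.

louder


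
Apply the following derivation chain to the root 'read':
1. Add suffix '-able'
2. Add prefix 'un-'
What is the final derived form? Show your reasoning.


Step 1: Add suffix '-able' to 'read' = 'readable'
Step 2: Add prefix 'un-' to 'readable' = 'unreadable'

unreadable


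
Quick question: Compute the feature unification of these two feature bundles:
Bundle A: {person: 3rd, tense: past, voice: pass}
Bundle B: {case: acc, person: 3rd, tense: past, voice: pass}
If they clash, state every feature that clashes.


Compare features:
case: A=_ vs B=acc -> unified: acc
person: A=3rd vs B=3rd -> unified: 3rd
tense: A=past vs B=past -> unified: past
voice: A=pass vs B=pass -> unified: pass
No clashes found.

Unified: {case: acc, person: 3rd, tense: past, voice: pass}


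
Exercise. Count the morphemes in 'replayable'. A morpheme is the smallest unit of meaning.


Decomposition: re- (prefix) + play (root) + -able (suffix) = 3 morpheme(s)

3 morphemes


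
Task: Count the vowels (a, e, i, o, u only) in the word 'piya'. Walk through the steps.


Vowels in 'piya': i, a = 2 vowels.

2


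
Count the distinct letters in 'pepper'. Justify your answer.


Unique letters in 'pepper': {e, p, r} = 3 distinct letters.

3


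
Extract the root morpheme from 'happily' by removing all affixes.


Remove suffix '-ly' from 'happily' to get root 'happy'.

happy


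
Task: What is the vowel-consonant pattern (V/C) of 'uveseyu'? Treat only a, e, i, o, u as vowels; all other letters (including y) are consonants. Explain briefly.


Letter mapping: u = V, v = C, e = V, s = C, e = V, y = C, u = V.

VCVCVCV


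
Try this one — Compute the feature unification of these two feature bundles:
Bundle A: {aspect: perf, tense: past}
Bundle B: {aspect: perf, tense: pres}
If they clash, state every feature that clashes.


Compare features:
aspect: A=perf vs B=perf -> unified: perf
tense: A=past vs B=pres -> CLASH
Clash detected on feature 'tense' (past vs pres); unification fails.

CLASH on 'tense' (past vs pres)


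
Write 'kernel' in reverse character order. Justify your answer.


Reverse 'kernel' character by character: 'lenrek'.

lenrek


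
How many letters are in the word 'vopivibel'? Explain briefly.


Spell out 'vopivibel' and number each letter: v(1), o(2), p(3), i(4), v(5), i(6), b(7), e(8), l(9). Total: 9 letters.

9


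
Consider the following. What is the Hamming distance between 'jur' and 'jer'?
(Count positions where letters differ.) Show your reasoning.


Alignment:
Position 1: 'j' vs 'j' = match
Position 2: 'u' vs 'e' = DIFFER
Position 3: 'r' vs 'r' = match
Total differences: 1

1


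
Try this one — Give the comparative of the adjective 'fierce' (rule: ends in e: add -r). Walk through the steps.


Apply comparative formation (ends in e: add -r): 'fierce' -> 'fiercer'.

fiercer


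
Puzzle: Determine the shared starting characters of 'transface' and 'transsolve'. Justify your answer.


Compare from the start: 5 characters match: 'trans'. Mismatch at position 6: 'f' vs 's'.

trans


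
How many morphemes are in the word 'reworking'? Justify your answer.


Decomposition: re- (prefix) + work (root) + -ing (suffix) = 3 morpheme(s)

3 morphemes


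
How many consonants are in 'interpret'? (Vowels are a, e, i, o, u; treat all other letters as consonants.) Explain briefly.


Consonants in 'interpret': n, t, r, p, r, t = 6 consonants.

6


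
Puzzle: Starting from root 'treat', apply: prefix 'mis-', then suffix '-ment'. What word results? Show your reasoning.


Step 1: Add prefix 'mis-' to 'treat' = 'mistreat'
Step 2: Add suffix '-ment' to 'mistreat' = 'mistreatment'

mistreatment


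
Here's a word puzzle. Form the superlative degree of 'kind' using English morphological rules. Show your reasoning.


Apply superlative formation (add -est): 'kind' -> 'kindest'.

kindest


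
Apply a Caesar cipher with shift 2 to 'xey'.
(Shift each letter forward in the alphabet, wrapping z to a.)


Shift each letter by 2: x -> z, e -> g, y -> a. Result: 'zga'.

zga


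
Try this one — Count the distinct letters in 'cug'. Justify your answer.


Unique letters in 'cug': {c, g, u} = 3 distinct letters.

3


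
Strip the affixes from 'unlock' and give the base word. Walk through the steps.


Remove prefix 'un' from 'unlock' to get root 'lock'.

lock


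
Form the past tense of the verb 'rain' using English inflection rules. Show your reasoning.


Apply rule: Add -ed. 'rain' becomes 'rained'.

rained


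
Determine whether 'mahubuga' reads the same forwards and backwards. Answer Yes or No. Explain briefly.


Forward: 'mahubuga'
Reversed: 'agubuham'
They differ.

No


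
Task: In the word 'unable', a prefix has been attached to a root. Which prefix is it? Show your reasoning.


The word 'unable' = 'un' (prefix) + 'able' (root). The prefix is 'un'.

un


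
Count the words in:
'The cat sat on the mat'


Split into words: The | cat | sat | on | the | mat = 6 words.

6


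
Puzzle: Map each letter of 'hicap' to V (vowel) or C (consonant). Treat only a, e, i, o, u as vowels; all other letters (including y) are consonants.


Letter mapping: h = C, i = V, c = C, a = V, p = C.

CVCVC


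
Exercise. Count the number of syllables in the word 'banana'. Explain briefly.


Break 'banana' into syllables: ba-na-na -> ba | na | na = 3 syllables

3 syllables


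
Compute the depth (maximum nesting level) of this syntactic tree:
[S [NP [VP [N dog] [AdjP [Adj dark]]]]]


Count bracket nesting levels:
'[' at pos 0: depth = 1
'[' at pos 3: depth = 2
'[' at pos 7: depth = 3
'[' at pos 11: depth = 4
'[' at pos 19: depth = 4
'[' at pos 25: depth = 5
Maximum depth reached: 5

5


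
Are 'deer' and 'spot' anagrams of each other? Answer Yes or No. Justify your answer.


Sorted letters of 'deer': 'deer'
Sorted letters of 'spot': 'opst'
They do not match.

No


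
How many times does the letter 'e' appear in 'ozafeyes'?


Letter 'e' in 'ozafeyes': found at position(s) 5, 7 = 2 occurrence(s).

2


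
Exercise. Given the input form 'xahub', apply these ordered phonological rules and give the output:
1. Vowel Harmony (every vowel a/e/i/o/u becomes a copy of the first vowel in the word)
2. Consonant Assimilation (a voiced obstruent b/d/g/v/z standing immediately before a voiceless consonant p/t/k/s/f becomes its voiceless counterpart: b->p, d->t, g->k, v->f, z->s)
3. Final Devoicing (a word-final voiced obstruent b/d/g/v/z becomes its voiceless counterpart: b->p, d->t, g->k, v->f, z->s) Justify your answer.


Starting form: 'xahub'
Rule 1: Vowel Harmony: all vowels become 'a' (matching first vowel). 'xahub' -> 'xahab'
Rule 2: Consonant Assimilation: no voiced obstruent (b/d/g/v/z) stands immediately before a voiceless consonant (p/t/k/s/f). No change.
Rule 3: Final Devoicing: word-final voiced obstruent 'b' becomes voiceless 'p'. 'xahab' -> 'xahap'
Final form: 'xahap'

xahap


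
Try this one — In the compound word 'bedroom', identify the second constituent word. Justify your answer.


Split 'bedroom' into 'bed' + 'room'. The second part is 'room'.

room


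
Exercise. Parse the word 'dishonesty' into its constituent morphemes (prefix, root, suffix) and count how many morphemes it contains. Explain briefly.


Step 1: Identify prefix: 'dis' (meaning: not/apart)
Step 2: Identify root: 'honest'
Step 3: Identify suffix(es): 'y'
Decomposition: dis- (prefix: not/apart) + honest (root) + -y (suffix: quality)
Total morphemes: 3

3 morphemes (dis- (prefix: not/apart) + honest (root) + -y (suffix: quality))


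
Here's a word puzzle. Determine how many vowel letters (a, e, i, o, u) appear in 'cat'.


Vowels in 'cat': a = 1 vowels.

1


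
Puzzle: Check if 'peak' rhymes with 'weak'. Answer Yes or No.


Rime (stressed vowel + following sounds) of 'peak': -eak = /iːk/
Rime of 'weak': -eak = /iːk/
/iːk/ and /iːk/ are the same ending sound, so the words rhyme.

Yes


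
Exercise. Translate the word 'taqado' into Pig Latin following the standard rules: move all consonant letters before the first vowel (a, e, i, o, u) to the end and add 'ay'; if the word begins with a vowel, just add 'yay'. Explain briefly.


'taqado': move consonant cluster 't' to end and add 'ay': 'aqadotay'.

aqadotay


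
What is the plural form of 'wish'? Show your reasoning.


Apply rule: Add -es (sibilant/fricative ending). 'wish' becomes 'wishes'.

wishes


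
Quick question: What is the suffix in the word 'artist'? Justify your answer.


The word 'artist' = 'art' (root) + '-ist' (suffix). The suffix is '-ist'.

ist


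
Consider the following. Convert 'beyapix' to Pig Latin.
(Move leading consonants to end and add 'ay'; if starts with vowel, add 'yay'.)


'beyapix': move consonant cluster 'b' to end and add 'ay': 'eyapixbay'.

eyapixbay


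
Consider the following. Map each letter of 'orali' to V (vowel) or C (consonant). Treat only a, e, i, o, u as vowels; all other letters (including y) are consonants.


Letter mapping: o = V, r = C, a = V, l = C, i = V.

VCVCV


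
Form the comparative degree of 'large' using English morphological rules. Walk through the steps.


Apply comparative formation (ends in e: add -r): 'large' -> 'larger'.

larger


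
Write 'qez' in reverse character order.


Reverse 'qez' character by character: 'zeq'.

zeq


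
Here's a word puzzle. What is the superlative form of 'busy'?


Apply superlative formation (consonant + y: change y to i, add -est): 'busy' -> 'busiest'.

busiest


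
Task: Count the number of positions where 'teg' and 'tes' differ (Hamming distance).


Alignment:
Position 1: 't' vs 't' = match
Position 2: 'e' vs 'e' = match
Position 3: 'g' vs 's' = DIFFER
Total differences: 1

1


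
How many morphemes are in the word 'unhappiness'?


Decomposition: un- (prefix) + happy (root) + -ness (suffix) = 3 morpheme(s)

3 morphemes


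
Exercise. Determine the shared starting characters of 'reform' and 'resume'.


Compare from the start: 2 characters match: 're'. Mismatch at position 3: 'f' vs 's'.

re


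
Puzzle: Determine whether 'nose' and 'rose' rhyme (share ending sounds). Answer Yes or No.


Rime (stressed vowel + following sounds) of 'nose': -ose = /oʊz/
Rime of 'rose': -ose = /oʊz/
/oʊz/ and /oʊz/ are the same ending sound, so the words rhyme.

Yes


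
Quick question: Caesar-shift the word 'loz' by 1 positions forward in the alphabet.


Shift each letter by 1: l -> m, o -> p, z -> a. Result: 'mpa'.

mpa


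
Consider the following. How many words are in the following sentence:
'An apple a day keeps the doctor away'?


Split into words: An | apple | a | day | keeps | the | doctor | away = 8 words.

8


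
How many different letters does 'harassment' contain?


Unique letters in 'harassment': {a, e, h, m, n, r, s, t} = 8 distinct letters.

8


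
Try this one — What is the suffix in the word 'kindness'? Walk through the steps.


The word 'kindness' = 'kind' (root) + '-ness' (suffix). The suffix is '-ness'.

ness


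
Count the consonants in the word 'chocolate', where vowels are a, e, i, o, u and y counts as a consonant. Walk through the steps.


Consonants in 'chocolate': c, h, c, l, t = 5 consonants.

5


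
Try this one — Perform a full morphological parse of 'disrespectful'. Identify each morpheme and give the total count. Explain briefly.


Step 1: Identify prefix: 'dis' (meaning: not/apart)
Step 2: Identify root: 'respect'
Step 3: Identify suffix(es): 'ful'
Decomposition: dis- (prefix: not/apart) + respect (root) + -ful (suffix: full of)
Total morphemes: 3

3 morphemes (dis- (prefix: not/apart) + respect (root) + -ful (suffix: full of))


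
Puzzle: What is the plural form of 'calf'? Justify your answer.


Apply rule: Change -f to -ves. 'calf' becomes 'calves'.

calves


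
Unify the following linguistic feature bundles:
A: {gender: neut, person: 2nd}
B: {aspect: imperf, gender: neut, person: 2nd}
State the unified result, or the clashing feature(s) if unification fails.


Compare features:
aspect: A=_ vs B=imperf -> unified: imperf
gender: A=neut vs B=neut -> unified: neut
person: A=2nd vs B=2nd -> unified: 2nd
No clashes found.

Unified: {aspect: imperf, gender: neut, person: 2nd}


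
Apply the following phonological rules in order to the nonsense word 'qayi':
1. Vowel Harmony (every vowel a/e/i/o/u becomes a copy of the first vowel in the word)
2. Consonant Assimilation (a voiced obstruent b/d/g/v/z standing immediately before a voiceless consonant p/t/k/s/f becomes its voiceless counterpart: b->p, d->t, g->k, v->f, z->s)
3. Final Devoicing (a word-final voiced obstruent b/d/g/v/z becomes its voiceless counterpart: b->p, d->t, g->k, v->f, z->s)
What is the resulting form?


Starting form: 'qayi'
Rule 1: Vowel Harmony: all vowels become 'a' (matching first vowel). 'qayi' -> 'qaya'
Rule 2: Consonant Assimilation: no voiced obstruent (b/d/g/v/z) stands immediately before a voiceless consonant (p/t/k/s/f). No change.
Rule 3: Final Devoicing: the word ends in the vowel 'a', not a consonant. No change.
Final form: 'qaya'

qaya


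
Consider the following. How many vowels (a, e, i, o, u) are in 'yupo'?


Vowels in 'yupo': u, o = 2 vowels.

2


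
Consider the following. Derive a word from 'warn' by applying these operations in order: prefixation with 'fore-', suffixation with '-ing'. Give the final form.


Step 1: Add prefix 'fore-' to 'warn' = 'forewarn'
Step 2: Add suffix '-ing' to 'forewarn' = 'forewarning'

forewarning


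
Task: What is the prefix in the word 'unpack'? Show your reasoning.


The word 'unpack' = 'un' (prefix) + 'pack' (root). The prefix is 'un'.

un


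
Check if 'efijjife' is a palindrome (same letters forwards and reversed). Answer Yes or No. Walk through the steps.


Forward: 'efijjife'
Reversed: 'efijjife'
They are identical.

Yes


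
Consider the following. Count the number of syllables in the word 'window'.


Break 'window' into syllables: win-dow -> win | dow = 2 syllables

2 syllables


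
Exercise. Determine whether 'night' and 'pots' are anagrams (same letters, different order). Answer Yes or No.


Sorted letters of 'night': 'ghint'
Sorted letters of 'pots': 'opst'
They do not match.

No


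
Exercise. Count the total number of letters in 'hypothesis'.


Spell out 'hypothesis' and number each letter: h(1), y(2), p(3), o(4), t(5), h(6), e(7), s(8), i(9), s(10). Total: 10 letters.

10


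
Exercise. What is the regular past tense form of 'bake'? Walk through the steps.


Apply rule: Add -d (word ends in -e). 'bake' becomes 'baked'.

baked


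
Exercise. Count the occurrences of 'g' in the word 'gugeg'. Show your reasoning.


Letter 'g' in 'gugeg': found at position(s) 1, 3, 5 = 3 occurrence(s).

3


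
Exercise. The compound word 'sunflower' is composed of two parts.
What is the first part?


Split 'sunflower' into 'sun' + 'flower'. The first part is 'sun'.

sun


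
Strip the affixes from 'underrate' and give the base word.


Remove prefix 'under' from 'underrate' to get root 'rate'.

rate


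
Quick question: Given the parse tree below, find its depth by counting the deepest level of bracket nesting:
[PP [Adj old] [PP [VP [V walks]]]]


Count bracket nesting levels:
'[' at pos 0: depth = 1
'[' at pos 4: depth = 2
'[' at pos 14: depth = 2
'[' at pos 18: depth = 3
'[' at pos 22: depth = 4
Maximum depth reached: 4

4


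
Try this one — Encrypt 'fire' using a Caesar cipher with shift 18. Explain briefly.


Shift each letter by 18: f -> x, i -> a, r -> j, e -> w. Result: 'xajw'.

xajw


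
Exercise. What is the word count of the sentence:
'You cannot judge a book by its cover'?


Split into words: You | cannot | judge | a | book | by | its | cover = 8 words.

8


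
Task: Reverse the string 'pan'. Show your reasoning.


Reverse 'pan' character by character: 'nap'.

nap


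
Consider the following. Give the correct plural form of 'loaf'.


Apply rule: Change -f to -ves. 'loaf' becomes 'loaves'.

loaves


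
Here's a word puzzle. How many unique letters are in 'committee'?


Unique letters in 'committee': {c, e, i, m, o, t} = 6 distinct letters.

6


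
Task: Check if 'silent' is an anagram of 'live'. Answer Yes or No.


Sorted letters of 'silent': 'eilnst'
Sorted letters of 'live': 'eilv'
They do not match.

No


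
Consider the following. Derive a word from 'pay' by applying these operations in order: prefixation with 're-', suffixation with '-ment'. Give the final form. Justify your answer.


Step 1: Add prefix 're-' to 'pay' = 'repay'
Step 2: Add suffix '-ment' to 'repay' = 'repayment'

repayment


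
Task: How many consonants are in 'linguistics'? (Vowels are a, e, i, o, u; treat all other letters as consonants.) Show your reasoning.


Consonants in 'linguistics': l, n, g, s, t, c, s = 7 consonants.

7


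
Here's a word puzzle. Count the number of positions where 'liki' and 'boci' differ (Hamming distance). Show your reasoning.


Alignment:
Position 1: 'l' vs 'b' = DIFFER
Position 2: 'i' vs 'o' = DIFFER
Position 3: 'k' vs 'c' = DIFFER
Position 4: 'i' vs 'i' = match
Total differences: 3

3


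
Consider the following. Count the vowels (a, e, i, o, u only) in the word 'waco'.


Vowels in 'waco': a, o = 2 vowels.

2


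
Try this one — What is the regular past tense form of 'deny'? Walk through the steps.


Apply rule: Change -y to -ied. 'deny' becomes 'denied'.

denied


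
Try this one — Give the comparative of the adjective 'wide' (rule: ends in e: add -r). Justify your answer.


Apply comparative formation (ends in e: add -r): 'wide' -> 'wider'.

wider


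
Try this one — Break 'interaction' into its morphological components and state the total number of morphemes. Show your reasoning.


Step 1: Identify prefix: 'inter' (meaning: between)
Step 2: Identify root: 'act'
Step 3: Identify suffix(es): 'ion'
Decomposition: inter- (prefix: between) + act (root) + -ion (suffix: act of)
Total morphemes: 3

3 morphemes (inter- (prefix: between) + act (root) + -ion (suffix: act of))


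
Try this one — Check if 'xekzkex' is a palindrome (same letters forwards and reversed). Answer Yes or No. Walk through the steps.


Forward: 'xekzkex'
Reversed: 'xekzkex'
They are identical.

Yes


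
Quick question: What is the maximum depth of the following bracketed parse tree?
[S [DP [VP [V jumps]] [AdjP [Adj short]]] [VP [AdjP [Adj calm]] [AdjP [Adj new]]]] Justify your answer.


Count bracket nesting levels:
'[' at pos 0: depth = 1
'[' at pos 3: depth = 2
'[' at pos 7: depth = 3
'[' at pos 11: depth = 4
'[' at pos 22: depth = 3
'[' at pos 28: depth = 4
'[' at pos 42: depth = 2
'[' at pos 46: depth = 3
'[' at pos 52: depth = 4
'[' at pos 64: depth = 3
'[' at pos 70: depth = 4
Maximum depth reached: 4

4


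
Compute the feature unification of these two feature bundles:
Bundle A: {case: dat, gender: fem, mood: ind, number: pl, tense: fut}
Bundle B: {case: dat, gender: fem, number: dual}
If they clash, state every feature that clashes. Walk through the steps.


Compare features:
case: A=dat vs B=dat -> unified: dat
gender: A=fem vs B=fem -> unified: fem
mood: A=ind vs B=_ -> unified: ind
number: A=pl vs B=dual -> CLASH
tense: A=fut vs B=_ -> unified: fut
Clash detected on feature 'number' (pl vs dual); unification fails.

CLASH on 'number' (pl vs dual)


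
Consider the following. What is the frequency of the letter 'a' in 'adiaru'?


Letter 'a' in 'adiaru': found at position(s) 1, 4 = 2 occurrence(s).

2


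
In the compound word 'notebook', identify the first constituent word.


Split 'notebook' into 'note' + 'book'. The first part is 'note'.

note


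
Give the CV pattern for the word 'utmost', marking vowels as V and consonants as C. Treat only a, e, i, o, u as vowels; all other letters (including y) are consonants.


Letter mapping: u = V, t = C, m = C, o = V, s = C, t = C.

VCCVCC


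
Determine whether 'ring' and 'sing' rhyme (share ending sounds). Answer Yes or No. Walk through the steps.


Rime (stressed vowel + following sounds) of 'ring': -ing = /ɪŋ/
Rime of 'sing': -ing = /ɪŋ/
/ɪŋ/ and /ɪŋ/ are the same ending sound, so the words rhyme.

Yes


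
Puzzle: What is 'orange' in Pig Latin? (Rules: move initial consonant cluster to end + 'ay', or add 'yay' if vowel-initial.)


'orange' starts with a vowel, so add 'yay': 'orangeyay'.

orangeyay


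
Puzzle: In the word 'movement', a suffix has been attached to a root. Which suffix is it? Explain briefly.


The word 'movement' = 'move' (root) + '-ment' (suffix). The suffix is '-ment'.

ment


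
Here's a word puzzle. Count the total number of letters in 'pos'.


Spell out 'pos' and number each letter: p(1), o(2), s(3). Total: 3 letters.

3


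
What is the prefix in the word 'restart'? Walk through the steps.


The word 'restart' = 're' (prefix) + 'start' (root). The prefix is 're'.

re


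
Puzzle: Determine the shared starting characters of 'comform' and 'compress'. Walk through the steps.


Compare from the start: 3 characters match: 'com'. Mismatch at position 4: 'f' vs 'p'.

com


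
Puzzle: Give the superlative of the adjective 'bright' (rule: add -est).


Apply superlative formation (add -est): 'bright' -> 'brightest'.

brightest


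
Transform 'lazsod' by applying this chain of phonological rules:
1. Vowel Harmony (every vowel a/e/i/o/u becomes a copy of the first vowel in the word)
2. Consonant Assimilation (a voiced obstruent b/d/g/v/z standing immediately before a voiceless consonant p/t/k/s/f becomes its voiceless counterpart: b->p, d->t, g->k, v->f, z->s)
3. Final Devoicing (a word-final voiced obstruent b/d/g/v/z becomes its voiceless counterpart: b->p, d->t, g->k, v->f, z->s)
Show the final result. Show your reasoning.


Starting form: 'lazsod'
Rule 1: Vowel Harmony: all vowels become 'a' (matching first vowel). 'lazsod' -> 'lazsad'
Rule 2: Consonant Assimilation: voiced obstruent before voiceless consonant becomes voiceless ('zs' -> 'ss'). 'lazsad' -> 'lassad'
Rule 3: Final Devoicing: word-final voiced obstruent 'd' becomes voiceless 't'. 'lassad' -> 'lassat'
Final form: 'lassat'

lassat


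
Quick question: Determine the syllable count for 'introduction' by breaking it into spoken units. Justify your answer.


Break 'introduction' into syllables: in-tro-duc-tion -> in | tro | duc | tion = 4 syllables

4 syllables


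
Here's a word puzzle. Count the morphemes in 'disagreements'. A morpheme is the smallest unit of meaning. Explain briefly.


Decomposition: dis- (prefix) + agree (root) + -ment (suffix) + -s (plural) = 4 morpheme(s)

4 morphemes


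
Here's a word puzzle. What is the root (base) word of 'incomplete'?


Remove prefix 'in' from 'incomplete' to get root 'complete'.

complete


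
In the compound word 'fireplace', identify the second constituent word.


Split 'fireplace' into 'fire' + 'place'. The second part is 'place'.

place


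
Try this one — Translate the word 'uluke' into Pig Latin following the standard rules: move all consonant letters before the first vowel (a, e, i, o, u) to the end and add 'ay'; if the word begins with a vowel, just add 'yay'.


'uluke' starts with a vowel, so add 'yay': 'ulukeyay'.

ulukeyay


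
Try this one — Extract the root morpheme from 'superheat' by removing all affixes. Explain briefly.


Remove prefix 'super' from 'superheat' to get root 'heat'.

heat


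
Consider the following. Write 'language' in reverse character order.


Reverse 'language' character by character: 'egaugnal'.

egaugnal


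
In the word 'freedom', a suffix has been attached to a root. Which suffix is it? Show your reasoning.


The word 'freedom' = 'free' (root) + '-dom' (suffix). The suffix is '-dom'.

dom


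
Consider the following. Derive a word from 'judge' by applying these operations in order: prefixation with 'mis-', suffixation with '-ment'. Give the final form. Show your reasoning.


Step 1: Add prefix 'mis-' to 'judge' = 'misjudge'
Step 2: Add suffix '-ment' to 'misjudge' = 'misjudgment'

misjudgment


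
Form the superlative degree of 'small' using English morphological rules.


Apply superlative formation (add -est): 'small' -> 'smallest'.

smallest


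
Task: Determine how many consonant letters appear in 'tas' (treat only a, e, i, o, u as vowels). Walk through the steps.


Consonants in 'tas': t, s = 2 consonants.

2


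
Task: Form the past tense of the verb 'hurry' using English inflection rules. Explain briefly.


Apply rule: Change -y to -ied. 'hurry' becomes 'hurried'.

hurried


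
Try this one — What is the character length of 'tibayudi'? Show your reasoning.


Spell out 'tibayudi' and number each letter: t(1), i(2), b(3), a(4), y(5), u(6), d(7), i(8). Total: 8 letters.

8


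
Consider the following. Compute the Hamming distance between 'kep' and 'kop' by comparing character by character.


Alignment:
Position 1: 'k' vs 'k' = match
Position 2: 'e' vs 'o' = DIFFER
Position 3: 'p' vs 'p' = match
Total differences: 1

1


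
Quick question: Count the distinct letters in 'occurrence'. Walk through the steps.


Unique letters in 'occurrence': {c, e, n, o, r, u} = 6 distinct letters.

6


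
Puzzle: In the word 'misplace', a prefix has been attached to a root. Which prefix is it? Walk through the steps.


The word 'misplace' = 'mis' (prefix) + 'place' (root). The prefix is 'mis'.

mis


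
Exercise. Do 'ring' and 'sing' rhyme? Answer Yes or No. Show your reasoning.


Rime (stressed vowel + following sounds) of 'ring': -ing = /ɪŋ/
Rime of 'sing': -ing = /ɪŋ/
/ɪŋ/ and /ɪŋ/ are the same ending sound, so the words rhyme.

Yes


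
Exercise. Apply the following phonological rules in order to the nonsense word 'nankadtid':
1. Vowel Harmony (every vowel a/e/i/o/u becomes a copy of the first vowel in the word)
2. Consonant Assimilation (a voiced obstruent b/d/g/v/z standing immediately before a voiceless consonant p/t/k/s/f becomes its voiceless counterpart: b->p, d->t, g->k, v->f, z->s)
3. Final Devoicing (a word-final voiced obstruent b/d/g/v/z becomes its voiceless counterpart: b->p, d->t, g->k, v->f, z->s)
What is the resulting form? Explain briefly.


Starting form: 'nankadtid'
Rule 1: Vowel Harmony: all vowels become 'a' (matching first vowel). 'nankadtid' -> 'nankadtad'
Rule 2: Consonant Assimilation: voiced obstruent before voiceless consonant becomes voiceless ('dt' -> 'tt'). 'nankadtad' -> 'nankattad'
Rule 3: Final Devoicing: word-final voiced obstruent 'd' becomes voiceless 't'. 'nankattad' -> 'nankattat'
Final form: 'nankattat'

nankattat


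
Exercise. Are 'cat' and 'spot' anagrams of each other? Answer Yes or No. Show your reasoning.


Sorted letters of 'cat': 'act'
Sorted letters of 'spot': 'opst'
They do not match.

No


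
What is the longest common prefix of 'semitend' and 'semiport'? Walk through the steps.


Compare from the start: 4 characters match: 'semi'. Mismatch at position 5: 't' vs 'p'.

semi


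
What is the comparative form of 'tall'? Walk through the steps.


Apply comparative formation (add -er): 'tall' -> 'taller'.

taller


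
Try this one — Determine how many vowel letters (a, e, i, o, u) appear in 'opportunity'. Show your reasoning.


Vowels in 'opportunity': o, o, u, i = 4 vowels.

4


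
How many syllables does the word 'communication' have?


Break 'communication' into syllables: com-mu-ni-ca-tion -> com | mu | ni | ca | tion = 5 syllables

5 syllables


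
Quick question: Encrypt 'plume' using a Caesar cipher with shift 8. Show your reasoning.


Shift each letter by 8: p -> x, l -> t, u -> c, m -> u, e -> m. Result: 'xtcum'.

xtcum


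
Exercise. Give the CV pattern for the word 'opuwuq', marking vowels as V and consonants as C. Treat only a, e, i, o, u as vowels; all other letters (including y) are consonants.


Letter mapping: o = V, p = C, u = V, w = C, u = V, q = C.

VCVCVC


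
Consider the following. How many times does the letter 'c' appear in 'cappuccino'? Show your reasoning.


Letter 'c' in 'cappuccino': found at position(s) 1, 6, 7 = 3 occurrence(s).

3


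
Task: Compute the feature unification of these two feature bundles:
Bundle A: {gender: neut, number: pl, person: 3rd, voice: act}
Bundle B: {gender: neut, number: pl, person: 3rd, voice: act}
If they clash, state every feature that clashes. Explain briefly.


Compare features:
gender: A=neut vs B=neut -> unified: neut
number: A=pl vs B=pl -> unified: pl
person: A=3rd vs B=3rd -> unified: 3rd
voice: A=act vs B=act -> unified: act
No clashes found.

Unified: {gender: neut, number: pl, person: 3rd, voice: act}


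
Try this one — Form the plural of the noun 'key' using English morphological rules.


Apply rule: Add -s. 'key' becomes 'keys'.

keys


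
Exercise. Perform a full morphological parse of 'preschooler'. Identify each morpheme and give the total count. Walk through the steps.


Step 1: Identify prefix: 'pre' (meaning: before)
Step 2: Identify root: 'school'
Step 3: Identify suffix(es): 'er'
Decomposition: pre- (prefix: before) + school (root) + -er (suffix: one who)
Total morphemes: 3

3 morphemes (pre- (prefix: before) + school (root) + -er (suffix: one who))


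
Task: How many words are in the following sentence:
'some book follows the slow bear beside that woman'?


Split into words: some | book | follows | the | slow | bear | beside | that | woman = 9 words.

9


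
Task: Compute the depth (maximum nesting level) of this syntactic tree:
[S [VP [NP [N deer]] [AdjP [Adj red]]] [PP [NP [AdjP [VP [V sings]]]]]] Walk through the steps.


Count bracket nesting levels:
'[' at pos 0: depth = 1
'[' at pos 3: depth = 2
'[' at pos 7: depth = 3
'[' at pos 11: depth = 4
'[' at pos 21: depth = 3
'[' at pos 27: depth = 4
'[' at pos 39: depth = 2
'[' at pos 43: depth = 3
'[' at pos 47: depth = 4
'[' at pos 53: depth = 5
'[' at pos 57: depth = 6
Maximum depth reached: 6

6


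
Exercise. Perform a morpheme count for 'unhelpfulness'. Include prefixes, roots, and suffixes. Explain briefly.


Decomposition: un- (prefix) + help (root) + -ful (suffix) + -ness (suffix) = 4 morpheme(s)

4 morphemes


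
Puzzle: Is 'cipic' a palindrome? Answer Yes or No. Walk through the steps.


Forward: 'cipic'
Reversed: 'cipic'
They are identical.

Yes


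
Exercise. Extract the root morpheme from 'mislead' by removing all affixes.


Remove prefix 'mis' from 'mislead' to get root 'lead'.

lead


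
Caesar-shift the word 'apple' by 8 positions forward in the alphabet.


Shift each letter by 8: a -> i, p -> x, p -> x, l -> t, e -> m. Result: 'ixxtm'.

ixxtm


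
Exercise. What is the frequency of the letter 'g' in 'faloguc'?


Letter 'g' in 'faloguc': found at position(s) 5 = 1 occurrence(s).

1


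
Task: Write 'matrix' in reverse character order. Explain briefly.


Reverse 'matrix' character by character: 'xirtam'.

xirtam


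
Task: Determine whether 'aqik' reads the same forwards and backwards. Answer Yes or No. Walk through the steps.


Forward: 'aqik'
Reversed: 'kiqa'
They differ.

No
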